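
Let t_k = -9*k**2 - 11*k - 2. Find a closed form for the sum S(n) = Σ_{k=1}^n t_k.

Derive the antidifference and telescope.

Step 1: r(k) = (9*k**2 + 29*k + 22)/(9*k**2 + 11*k + 2).
A = 1, B = 1, C = k**2 + 11*k/9 + 2/9.
Need (1)·f(k+1) − (1)·f(k) = k**2 + 11*k/9 + 2/9.
Bound: deg f ≤ 3.
Match coefficients ⇒ f(k) = k*(k + 1)*(3*k - 2)/9.
Then R = B(k−1)f/C = k*(3*k - 2)/(9*k + 2), so s_k = R(k)·t_k = k*(-3*k**2 - k + 2).
Check: Δs_k = -9*k**2 - 11*k - 2. ✓
s_(n+1) = -3*n**3 - 10*n**2 - 9*n - 2 and s_(1) = -2, so S(n) = n*(-3*n**2 - 10*n - 9).

S(n) = n*(-3*n**2 - 10*n - 9)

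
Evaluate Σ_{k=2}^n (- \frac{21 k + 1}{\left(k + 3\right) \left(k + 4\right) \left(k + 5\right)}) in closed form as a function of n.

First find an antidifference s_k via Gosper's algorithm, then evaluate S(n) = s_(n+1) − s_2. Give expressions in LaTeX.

r(k) = (k + 3)*(21*k + 22)/((k + 6)*(21*k + 1)) after simplifying.
So A=k + 3 and B=k + 6, with C=k + 1/21.
Solve (k + 3)·f(k+1) − (k + 5)·f(k) = k + 1/21.
Bound: deg f ≤ 2.
Match coefficients ⇒ f(k) = k*(8*k - 7)/63.
Then R = B(k−1)f/C = k*(k + 5)*(8*k - 7)/(3*(21*k + 1)), so s_k = R(k)·t_k = k*(7 - 8*k)/(3*(k + 3)*(k + 4)).
Δs = (-21*k - 1)/(k**3 + 12*k**2 + 47*k + 60), as required.
Telescope: S(n) = s_(n+1) − s_(2) = (-8*n**2 - 9*n - 1)/(3*(n**2 + 9*n + 20)) − (-1/5) = (-37*n**2 - 18*n + 55)/(15*(n**2 + 9*n + 20)).

S(n) = \frac{- 37 n^{2} - 18 n + 55}{15 \left(n^{2} + 9 n + 20\right)}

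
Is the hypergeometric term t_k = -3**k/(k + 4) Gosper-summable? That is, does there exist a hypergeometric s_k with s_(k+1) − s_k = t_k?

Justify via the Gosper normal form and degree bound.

No. Not Gosper-summable.

Compute t_(k+1)/t_k: get 3*(k + 4)/(k + 5).
Gosper form: A/B · C(k+1)/C(k) with A=3*k + 12, B=k + 5, C=1.
Need (3*k + 12)·f(k+1) − (k + 4)·f(k) = 1.
deg f ≤ -1 (via 1,1,0).
Negative degree bound (-1): no f exists, t_k not Gosper-summable.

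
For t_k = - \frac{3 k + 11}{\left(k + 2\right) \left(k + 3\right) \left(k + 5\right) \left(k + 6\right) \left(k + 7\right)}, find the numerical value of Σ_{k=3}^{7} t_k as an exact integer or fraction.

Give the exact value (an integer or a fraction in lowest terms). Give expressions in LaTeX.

Σ = -73/32760

Ratio r(k) = (k + 2)*(k + 5)*(3*k + 14)/((k + 4)*(k + 8)*(3*k + 11)).
Normal form (A,B,C) = (k + 2, k + 8, k**2 + 23*k/3 + 44/3).
Key eq: (k + 2)·f(k+1) = (k + 7)·f(k) + (k**2 + 23*k/3 + 44/3).
deg f ≤ 5 (via 1,1,2).
Solving with deg f ≤ 5: f(k) = k*(k + 3)*(k + 4)*(k**2 + 13*k + 52)/180.
Get s_k = R·t_k = k*(-k**2 - 13*k - 52)/(60*(k**3 + 13*k**2 + 52*k + 60)) with R(k) = B(k−1)f(k)/C(k) = k*(k + 3)*(k + 7)*(k**2 + 13*k + 52)/(60*(3*k + 11)).
Verify: (-3*k - 11)/(k**5 + 23*k**4 + 203*k**3 + 853*k**2 + 1692*k + 1260) matches t_k.
Telescoping: Σ = s_(8) − s_(3) = -22/1365 − (-1/72) = -73/32760.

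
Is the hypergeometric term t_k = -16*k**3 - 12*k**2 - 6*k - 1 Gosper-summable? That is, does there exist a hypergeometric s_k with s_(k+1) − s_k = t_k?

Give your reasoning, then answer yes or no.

Yes. s_k = k**2*(-4*k**2 + 4*k - 1).

Step 1: r(k) = (16*k**3 + 60*k**2 + 78*k + 35)/(16*k**3 + 12*k**2 + 6*k + 1).
Gosper form: A/B · C(k+1)/C(k) with A=1, B=1, C=k**3 + 3*k**2/4 + 3*k/8 + 1/16.
Set up (1)·f(k+1) − (1)·f(k) − (k**3 + 3*k**2/4 + 3*k/8 + 1/16) = 0.
Bound: deg f ≤ 4.
Coefficient equations give f(k) = k**2*(2*k - 1)**2/16.
So s_k = (B(k−1)f/C)·t_k = (k**2*(2*k - 1)**2/((4*k + 1)*(4*k**2 + 2*k + 1)))·t_k = k**2*(-4*k**2 + 4*k - 1).
Verify: -16*k**3 - 12*k**2 - 6*k - 1 matches t_k.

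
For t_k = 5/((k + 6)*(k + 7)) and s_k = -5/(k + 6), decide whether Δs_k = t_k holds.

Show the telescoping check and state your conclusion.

Valid: the claim telescopes to t_k.

s_(k+1) = -5/(k + 7)
s_(k+1) − s_k = 5/((k + 6)*(k + 7))
(s_(k+1) − s_k) − t_k = 0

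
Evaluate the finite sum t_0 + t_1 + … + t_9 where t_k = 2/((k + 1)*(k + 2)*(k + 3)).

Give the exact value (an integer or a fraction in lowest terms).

r(k) = (k + 1)/(k + 4) after simplifying.
Normal form (A,B,C) = (k + 1, k + 4, 1).
Solve (k + 1)·f(k+1) − (k + 3)·f(k) = 1.
Degrees (1,1,0) ⇒ d ≤ 2.
Match coefficients ⇒ f(k) = k*(k + 3)/4.
So s_k = (B(k−1)f/C)·t_k = (k*(k + 3)**2/4)·t_k = k*(k + 3)/(2*(k + 1)*(k + 2)).
Δs = 2/(k**3 + 6*k**2 + 11*k + 6), as required.
Σ_(k=0)^(9) t_k = s_(10) − s_(0) = 65/132 − (0) = 65/132.

Σ = 65/132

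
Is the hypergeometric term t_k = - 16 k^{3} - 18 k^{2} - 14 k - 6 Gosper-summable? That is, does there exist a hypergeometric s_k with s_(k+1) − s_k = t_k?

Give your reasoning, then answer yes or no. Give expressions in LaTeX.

r(k) = (8*k**3 + 33*k**2 + 49*k + 27)/(8*k**3 + 9*k**2 + 7*k + 3) after simplifying.
So A=1 and B=1, with C=k**3 + 9*k**2/8 + 7*k/8 + 3/8.
Need (1)·f(k+1) − (1)·f(k) = k**3 + 9*k**2/8 + 7*k/8 + 3/8.
deg f ≤ 4 (via 0,0,3).
Solving with deg f ≤ 4: f(k) = k*(2*k + 1)*(k**2 - k + 1)/8.
Then R = B(k−1)f/C = k*(2*k + 1)*(k**2 - k + 1)/(8*k**3 + 9*k**2 + 7*k + 3), so s_k = R(k)·t_k = 2*k*(-2*k**3 + k**2 - k - 1).
Verify: -16*k**3 - 18*k**2 - 14*k - 6 matches t_k.

Yes. s_k = 2 k \left(- 2 k^{3} + k^{2} - k - 1\right).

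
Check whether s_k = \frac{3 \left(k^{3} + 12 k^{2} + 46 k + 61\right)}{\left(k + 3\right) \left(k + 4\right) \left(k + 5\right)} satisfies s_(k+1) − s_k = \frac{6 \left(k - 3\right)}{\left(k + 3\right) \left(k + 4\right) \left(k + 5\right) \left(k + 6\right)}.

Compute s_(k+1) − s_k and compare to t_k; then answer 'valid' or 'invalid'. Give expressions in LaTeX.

s_(k+1) = 3*(46*k + (k + 1)**3 + 12*(k + 1)**2 + 107)/((k + 4)*(k + 5)*(k + 6))
s_(k+1) − s_k = 6*(k - 3)/(k**4 + 18*k**3 + 119*k**2 + 342*k + 360)
(s_(k+1) − s_k) − t_k = 0

Valid — Δs_k = t_k.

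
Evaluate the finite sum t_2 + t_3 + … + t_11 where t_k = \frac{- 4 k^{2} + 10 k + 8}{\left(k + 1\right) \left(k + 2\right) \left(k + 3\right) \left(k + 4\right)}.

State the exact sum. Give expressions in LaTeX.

Σ = -373/5460

The ratio is (k + 1)*(5*k - 2*(k + 1)**2 + 9)/((k + 5)*(-2*k**2 + 5*k + 4)).
Normal form (A,B,C) = (k + 1, k + 5, k**2 - 5*k/2 - 2).
Need (k + 1)·f(k+1) − (k + 4)·f(k) = k**2 - 5*k/2 - 2.
From deg A=1, deg B=1, deg C=2: d=3.
A polynomial solution: f(k) = -k*(k**2 + 30*k + 17)/24.
R(k) = B(k−1)·f(k)/C(k) = -k*(k + 4)*(k**2 + 30*k + 17)/(12*(2*k**2 - 5*k - 4)); s_k = R·t_k = k*(k**2 + 30*k + 17)/(6*(k + 1)*(k + 2)*(k + 3)).
Δs = 2*(-2*k**2 + 5*k + 4)/(k**4 + 10*k**3 + 35*k**2 + 50*k + 24), as required.
Σ_(k=2)^(11) t_k = s_(12) − s_(2) = 521/1365 − (9/20) = -373/5460.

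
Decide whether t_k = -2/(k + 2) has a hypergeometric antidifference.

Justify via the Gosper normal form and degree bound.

No — the linear system for f has no solution.

The ratio is (k + 2)/(k + 3).
So A=k + 2 and B=k + 3, with C=1.
Key eq: (k + 2)·f(k+1) = (k + 2)·f(k) + (1).
d = 0 from the (1,1,0) case.
Write f(k) = c0. Then LHS − RHS = -1, requiring -1 = 0: contradictory. No certificate.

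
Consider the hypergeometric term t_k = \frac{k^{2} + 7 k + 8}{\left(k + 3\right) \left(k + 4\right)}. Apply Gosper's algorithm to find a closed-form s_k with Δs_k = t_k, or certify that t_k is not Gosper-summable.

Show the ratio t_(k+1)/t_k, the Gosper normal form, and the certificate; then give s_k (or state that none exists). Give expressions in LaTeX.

s_k = \frac{k \left(3 k + 5\right)}{3 \left(k + 3\right)}

Compute t_(k+1)/t_k: get (k + 3)*(7*k + (k + 1)**2 + 15)/((k + 5)*(k**2 + 7*k + 8)).
A = k + 3, B = k + 5, C = k**2 + 7*k + 8.
Key eq: (k + 3)·f(k+1) = (k + 4)·f(k) + (k**2 + 7*k + 8).
d = 2 from the (1,1,2) case.
Solve for f: f(k) = k*(3*k + 5)/3 (degree 2 ≤ 2).
Certificate R = B(k−1)f/C = k*(k + 4)*(3*k + 5)/(3*(k**2 + 7*k + 8)) gives s_k = k*(3*k + 5)/(3*(k + 3)).
Δs = (k**2 + 7*k + 8)/(k**2 + 7*k + 12), as required.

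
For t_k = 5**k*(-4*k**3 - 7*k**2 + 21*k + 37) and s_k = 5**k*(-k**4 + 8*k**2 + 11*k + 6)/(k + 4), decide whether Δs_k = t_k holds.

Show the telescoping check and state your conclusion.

Invalid: residual 5**k*(8*k**4 + 44*k**3 + 18*k**2 - 234*k - 290)/(k**2 + 9*k + 20) ≠ 0.

s_(k+1) = 5**(k + 1)*(11*k - (k + 1)**4 + 8*(k + 1)**2 + 17)/(k + 5)
s_(k+1) − s_k = 5**k*(-4*k**5 - 35*k**4 - 78*k**3 + 104*k**2 + 519*k + 450)/(k**2 + 9*k + 20)
(s_(k+1) − s_k) − t_k = 5**k*(8*k**4 + 44*k**3 + 18*k**2 - 234*k - 290)/(k**2 + 9*k + 20)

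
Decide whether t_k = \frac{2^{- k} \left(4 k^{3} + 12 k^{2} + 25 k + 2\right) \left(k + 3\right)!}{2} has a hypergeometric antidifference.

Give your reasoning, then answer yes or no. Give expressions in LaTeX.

Ratio r(k) = (4*k**4 + 40*k**3 + 157*k**2 + 287*k + 172)/(2*(4*k**3 + 12*k**2 + 25*k + 2)).
Normal form (A,B,C) = (k/2 + 2, 1, k**3 + 3*k**2 + 25*k/4 + 1/2).
Key eq: (k/2 + 2)·f(k+1) = (1)·f(k) + (k**3 + 3*k**2 + 25*k/4 + 1/2).
deg f ≤ 2 (via 1,0,3).
Solve for f: f(k) = (2*k - 1)**2/2 (degree 2 ≤ 2).
Certificate R = B(k−1)f/C = 2*(2*k - 1)**2/(4*k**3 + 12*k**2 + 25*k + 2) gives s_k = (2*k - 1)**2*factorial(k + 3)/2**k.
Check: Δs_k = (4*k**3 + 12*k**2 + 25*k + 2)*factorial(k + 3)/(2*2**k). ✓

Yes. s_k = 2^{- k} \left(2 k - 1\right)^{2} \left(k + 3\right)!.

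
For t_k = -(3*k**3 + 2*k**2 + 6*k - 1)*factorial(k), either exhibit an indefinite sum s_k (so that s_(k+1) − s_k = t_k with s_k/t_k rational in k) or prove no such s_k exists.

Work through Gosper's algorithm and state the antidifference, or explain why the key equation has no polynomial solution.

s_k = -(k - 1)*(3*k - 1)*factorial(k)

r(k) = (3*k**4 + 14*k**3 + 30*k**2 + 29*k + 10)/(3*k**3 + 2*k**2 + 6*k - 1) after simplifying.
Gosper form: A/B · C(k+1)/C(k) with A=k + 1, B=1, C=k**3 + 2*k**2/3 + 2*k - 1/3.
Key eq: (k + 1)·f(k+1) = (1)·f(k) + (k**3 + 2*k**2/3 + 2*k - 1/3).
Bound: deg f ≤ 2.
A polynomial solution: f(k) = (k - 1)*(3*k - 1)/3.
Get s_k = R·t_k = -(k - 1)*(3*k - 1)*factorial(k) with R(k) = B(k−1)f(k)/C(k) = (k - 1)*(3*k - 1)/(3*k**3 + 2*k**2 + 6*k - 1).
Check: Δs_k = -(3*k**3 + 2*k**2 + 6*k - 1)*factorial(k). ✓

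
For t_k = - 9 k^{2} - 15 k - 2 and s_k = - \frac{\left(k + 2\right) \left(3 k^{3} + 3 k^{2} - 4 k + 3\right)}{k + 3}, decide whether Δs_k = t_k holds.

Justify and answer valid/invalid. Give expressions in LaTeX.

s_(k+1) = (k + 3)*(4*k - 3*(k + 1)**3 - 3*(k + 1)**2 + 1)/(k + 4)
s_(k+1) − s_k = (-9*k**4 - 72*k**3 - 176*k**2 - 143*k - 21)/(k**2 + 7*k + 12)
(s_(k+1) − s_k) − t_k = 3*(2*k**3 + 13*k**2 + 17*k + 1)/(k**2 + 7*k + 12)

Invalid: residual \frac{3 \left(2 k^{3} + 13 k^{2} + 17 k + 1\right)}{k^{2} + 7 k + 12} ≠ 0.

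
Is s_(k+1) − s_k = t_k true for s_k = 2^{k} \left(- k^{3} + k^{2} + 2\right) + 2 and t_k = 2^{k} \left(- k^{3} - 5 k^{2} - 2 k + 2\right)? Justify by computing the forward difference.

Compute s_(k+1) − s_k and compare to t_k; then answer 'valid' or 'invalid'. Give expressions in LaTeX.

Valid: the claim telescopes to t_k.

s_(k+1) = 2*2**k*(-(k + 1)**3 + (k + 1)**2 + 2) + 2
s_(k+1) − s_k = 2**k*(-k**3 - 5*k**2 - 2*k + 2)
(s_(k+1) − s_k) − t_k = 0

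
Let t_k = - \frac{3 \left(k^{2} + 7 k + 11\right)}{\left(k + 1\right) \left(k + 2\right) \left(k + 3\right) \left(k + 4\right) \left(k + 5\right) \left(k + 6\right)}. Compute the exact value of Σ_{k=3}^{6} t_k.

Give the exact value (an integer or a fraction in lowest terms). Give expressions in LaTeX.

Σ = -1/240

Ratio r(k) = (k + 1)*(7*k + (k + 1)**2 + 18)/((k + 7)*(k**2 + 7*k + 11)).
Gosper form: A/B · C(k+1)/C(k) with A=k + 1, B=k + 7, C=k**2 + 7*k + 11.
f must satisfy (k + 1)·f(k+1) − (k + 6)·f(k) = k**2 + 7*k + 11.
d = 5 from the (1,1,2) case.
Solving with deg f ≤ 5: f(k) = k*(k + 2)*(k + 4)*(k**2 + 9*k + 23)/45.
Get s_k = R·t_k = k*(-k**2 - 9*k - 23)/(15*(k**3 + 9*k**2 + 23*k + 15)) with R(k) = B(k−1)f(k)/C(k) = k*(k + 2)*(k + 4)*(k + 6)*(k**2 + 9*k + 23)/(45*(k**2 + 7*k + 11)).
Δs = 3*(-k**2 - 7*k - 11)/(k**6 + 21*k**5 + 175*k**4 + 735*k**3 + 1624*k**2 + 1764*k + 720), as required.
Telescoping: Σ = s_(7) − s_(3) = -21/320 − (-59/960) = -1/240.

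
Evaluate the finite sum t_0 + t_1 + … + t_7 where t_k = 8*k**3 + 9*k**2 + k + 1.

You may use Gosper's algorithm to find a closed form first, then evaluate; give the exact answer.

r(k) = (8*k**3 + 33*k**2 + 43*k + 19)/(8*k**3 + 9*k**2 + k + 1) after simplifying.
A = 1, B = 1, C = k**3 + 9*k**2/8 + k/8 + 1/8.
Solve (1)·f(k+1) − (1)·f(k) = k**3 + 9*k**2/8 + k/8 + 1/8.
deg f ≤ 4 (via 0,0,3).
Solve for f: f(k) = k*(2*k**3 - k**2 - 2*k + 2)/8 (degree 4 ≤ 4).
R(k) = B(k−1)·f(k)/C(k) = k*(2*k**3 - k**2 - 2*k + 2)/(8*k**3 + 9*k**2 + k + 1); s_k = R·t_k = k*(2*k**3 - k**2 - 2*k + 2).
s_(k+1) − s_k = 8*k**3 + 9*k**2 + k + 1 = t_k.
Sum = s_(8) − s_(0); s_(8) = 7568, s_(0) = 0 ⇒ 7568.

Σ = 7568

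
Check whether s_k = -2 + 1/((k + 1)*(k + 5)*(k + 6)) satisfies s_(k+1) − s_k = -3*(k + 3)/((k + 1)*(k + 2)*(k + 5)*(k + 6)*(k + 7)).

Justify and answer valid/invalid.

valid; difference matches t_k

s_(k+1) = -2 + 1/((k + 2)*(k + 6)*(k + 7))
s_(k+1) − s_k = ((k + 1)*(k + 5) - (k + 2)*(k + 7))/((k + 1)*(k + 2)*(k + 5)*(k + 6)*(k + 7))
(s_(k+1) − s_k) − t_k = 0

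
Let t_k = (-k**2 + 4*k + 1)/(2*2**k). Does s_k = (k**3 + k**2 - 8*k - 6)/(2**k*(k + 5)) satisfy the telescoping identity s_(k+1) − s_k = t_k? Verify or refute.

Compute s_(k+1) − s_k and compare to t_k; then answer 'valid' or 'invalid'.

Invalid: residual (k**3 + 3*k**2 - 25*k - 9)/(2**k*(k**2 + 11*k + 30)) ≠ 0.

s_(k+1) = (k**3 + 4*k**2 - 3*k - 12)/(2*2**k*(k + 6))
s_(k+1) − s_k = (-k**4 - 5*k**3 + 21*k**2 + 81*k + 12)/(2*2**k*(k**2 + 11*k + 30))
(s_(k+1) − s_k) − t_k = (k**3 + 3*k**2 - 25*k - 9)/(2**k*(k**2 + 11*k + 30))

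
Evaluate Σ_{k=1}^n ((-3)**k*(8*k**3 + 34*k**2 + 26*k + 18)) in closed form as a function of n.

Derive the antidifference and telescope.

S(n) = 6*(-3)**n*n**3 + 30*(-3)**n*n**2 + 30*(-3)**n*n + 15*(-3)**n - 15

Step 1: r(k) = 3*(-4*k**3 - 29*k**2 - 59*k - 43)/(4*k**3 + 17*k**2 + 13*k + 9).
So A=-3 and B=1, with C=k**3 + 17*k**2/4 + 13*k/4 + 9/4.
Key eq: (-3)·f(k+1) = (1)·f(k) + (k**3 + 17*k**2/4 + 13*k/4 + 9/4).
Degrees (0,0,3) ⇒ d ≤ 3.
A polynomial solution: f(k) = -(2*k**3 + 4*k**2 - 4*k + 3)/8.
R(k) = B(k−1)·f(k)/C(k) = -(2*k**3 + 4*k**2 - 4*k + 3)/(2*(4*k**3 + 17*k**2 + 13*k + 9)); s_k = R·t_k = (-3)**k*(-2*k**3 - 4*k**2 + 4*k - 3).
s_(k+1) − s_k = (-3)**k*(8*k**3 + 34*k**2 + 26*k + 18) = t_k.
s_(n+1) = 3*(-3)**n*(2*n**3 + 10*n**2 + 10*n + 5) and s_(1) = 15, so S(n) = 6*(-3)**n*n**3 + 30*(-3)**n*n**2 + 30*(-3)**n*n + 15*(-3)**n - 15.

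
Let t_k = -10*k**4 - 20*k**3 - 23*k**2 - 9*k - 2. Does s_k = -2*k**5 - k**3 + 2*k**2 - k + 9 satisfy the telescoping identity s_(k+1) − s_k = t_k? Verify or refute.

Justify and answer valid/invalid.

s_(k+1) = -k - 2*(k + 1)**5 - (k + 1)**3 + 2*(k + 1)**2 + 8
s_(k+1) − s_k = -10*k**4 - 20*k**3 - 23*k**2 - 9*k - 2
(s_(k+1) − s_k) − t_k = 0

Valid — Δs_k = t_k.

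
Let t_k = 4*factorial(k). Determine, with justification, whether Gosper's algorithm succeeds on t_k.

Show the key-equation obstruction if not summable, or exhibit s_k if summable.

Ratio r(k) = k + 1.
Gosper form: A/B · C(k+1)/C(k) with A=k + 1, B=1, C=1.
f must satisfy (k + 1)·f(k+1) − (1)·f(k) = 1.
From deg A=1, deg B=0, deg C=0: d=-1.
deg f ≤ -1 is impossible — no certificate.

No — negative degree bound, so no certificate f.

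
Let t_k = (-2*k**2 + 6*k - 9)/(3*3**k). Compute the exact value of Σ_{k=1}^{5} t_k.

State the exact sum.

r(k) = (2*k**2 - 2*k + 5)/(3*(2*k**2 - 6*k + 9)) after simplifying.
Factor: A=1/3; B=1; C=k**2 - 3*k + 9/2.
Solve (1/3)·f(k+1) − (1)·f(k) = k**2 - 3*k + 9/2.
From deg A=0, deg B=0, deg C=2: d=2.
Solve for f: f(k) = -3*(k**2 - 2*k + 4)/2 (degree 2 ≤ 2).
Then R = B(k−1)f/C = -3*(k**2 - 2*k + 4)/(2*k**2 - 6*k + 9), so s_k = R(k)·t_k = (k**2 - 2*k + 4)/3**k.
Δs = (-2*k**2 + 6*k - 9)/(3*3**k), as required.
Sum = s_(6) − s_(1); s_(6) = 28/729, s_(1) = 1 ⇒ -701/729.

Σ = -701/729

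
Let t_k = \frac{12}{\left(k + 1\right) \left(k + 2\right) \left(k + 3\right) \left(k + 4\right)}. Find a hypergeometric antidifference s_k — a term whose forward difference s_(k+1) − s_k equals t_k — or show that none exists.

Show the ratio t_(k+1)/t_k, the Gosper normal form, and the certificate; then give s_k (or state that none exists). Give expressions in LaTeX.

s_k = \frac{2 k \left(k^{2} + 6 k + 11\right)}{3 \left(k + 1\right) \left(k + 2\right) \left(k + 3\right)}

The ratio is (k + 1)/(k + 5).
Gosper form: A/B · C(k+1)/C(k) with A=k + 1, B=k + 5, C=1.
Key eq: (k + 1)·f(k+1) = (k + 4)·f(k) + (1).
From deg A=1, deg B=1, deg C=0: d=3.
A polynomial solution: f(k) = k*(k**2 + 6*k + 11)/18.
Get s_k = R·t_k = 2*k*(k**2 + 6*k + 11)/(3*(k + 1)*(k + 2)*(k + 3)) with R(k) = B(k−1)f(k)/C(k) = k*(k + 4)*(k**2 + 6*k + 11)/18.
Verify: 12/(k**4 + 10*k**3 + 35*k**2 + 50*k + 24) matches t_k.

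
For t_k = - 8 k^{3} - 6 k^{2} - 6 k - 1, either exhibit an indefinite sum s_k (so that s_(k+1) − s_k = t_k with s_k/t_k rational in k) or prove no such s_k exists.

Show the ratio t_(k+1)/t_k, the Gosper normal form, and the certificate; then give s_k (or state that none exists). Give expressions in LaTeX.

Compute t_(k+1)/t_k: get (8*k**3 + 30*k**2 + 42*k + 21)/(8*k**3 + 6*k**2 + 6*k + 1).
A = 1, B = 1, C = k**3 + 3*k**2/4 + 3*k/4 + 1/8.
Set up (1)·f(k+1) − (1)·f(k) − (k**3 + 3*k**2/4 + 3*k/4 + 1/8) = 0.
From deg A=0, deg B=0, deg C=3: d=4.
Coefficient equations give f(k) = k*(2*k**3 - 2*k**2 + 2*k - 1)/8.
Then R = B(k−1)f/C = k*(2*k**3 - 2*k**2 + 2*k - 1)/(8*k**3 + 6*k**2 + 6*k + 1), so s_k = R(k)·t_k = k*(-2*k**3 + 2*k**2 - 2*k + 1).
Verify: -8*k**3 - 6*k**2 - 6*k - 1 matches t_k.

s_k = k \left(- 2 k^{3} + 2 k^{2} - 2 k + 1\right)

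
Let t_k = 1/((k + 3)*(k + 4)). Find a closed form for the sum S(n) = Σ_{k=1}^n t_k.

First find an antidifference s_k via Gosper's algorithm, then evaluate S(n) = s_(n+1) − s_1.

S(n) = n/(4*(n + 4))

r(k) = (k + 3)/(k + 5) after simplifying.
Take A(k)=k + 3, B(k)=k + 5, C(k)=1.
f must satisfy (k + 3)·f(k+1) − (k + 4)·f(k) = 1.
deg f ≤ 1 (via 1,1,0).
Coefficient equations give f(k) = k/3.
Then R = B(k−1)f/C = k*(k + 4)/3, so s_k = R(k)·t_k = k/(3*(k + 3)).
s_(k+1) − s_k = 1/(k**2 + 7*k + 12) = t_k.
Telescope: S(n) = s_(n+1) − s_(1) = (n + 1)/(3*(n + 4)) − (1/12) = n/(4*(n + 4)).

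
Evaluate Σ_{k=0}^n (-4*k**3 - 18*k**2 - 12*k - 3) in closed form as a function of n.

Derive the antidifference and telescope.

r(k) = (4*k**3 + 30*k**2 + 60*k + 37)/(4*k**3 + 18*k**2 + 12*k + 3) after simplifying.
Gosper form: A/B · C(k+1)/C(k) with A=1, B=1, C=k**3 + 9*k**2/2 + 3*k + 3/4.
Need (1)·f(k+1) − (1)·f(k) = k**3 + 9*k**2/2 + 3*k + 3/4.
deg f ≤ 4 (via 0,0,3).
Coefficient equations give f(k) = k**2*(k**2 + 4*k - 2)/4.
Certificate R = B(k−1)f/C = k**2*(k**2 + 4*k - 2)/(4*k**3 + 18*k**2 + 12*k + 3) gives s_k = k**2*(-k**2 - 4*k + 2).
Verify: -4*k**3 - 18*k**2 - 12*k - 3 matches t_k.
Telescope: S(n) = s_(n+1) − s_(0) = -n**4 - 8*n**3 - 16*n**2 - 12*n - 3 − (0) = -n**4 - 8*n**3 - 16*n**2 - 12*n - 3.

S(n) = -n**4 - 8*n**3 - 16*n**2 - 12*n - 3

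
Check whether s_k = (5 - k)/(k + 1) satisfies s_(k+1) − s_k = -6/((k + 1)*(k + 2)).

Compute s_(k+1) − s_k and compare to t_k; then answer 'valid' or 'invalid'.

s_(k+1) = (4 - k)/(k + 2)
s_(k+1) − s_k = -6/(k**2 + 3*k + 2)
(s_(k+1) − s_k) − t_k = 0

Valid — Δs_k = t_k.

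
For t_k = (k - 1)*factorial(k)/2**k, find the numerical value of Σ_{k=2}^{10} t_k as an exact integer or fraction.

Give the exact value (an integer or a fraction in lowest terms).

Ratio r(k) = k*(k + 1)/(2*(k - 1)).
Take A(k)=k/2 + 1/2, B(k)=1, C(k)=k - 1.
Need (k/2 + 1/2)·f(k+1) − (1)·f(k) = k - 1.
Bound: deg f ≤ 0.
Solve for f: f(k) = 2 (degree 0 ≤ 0).
Get s_k = R·t_k = 2**(1 - k)*factorial(k) with R(k) = B(k−1)f(k)/C(k) = 2/(k - 1).
Δs = (k - 1)*factorial(k)/2**k, as required.
Evaluate s at k=11 and k=2: 155925/4 and 1; difference 155921/4.

Σ = 155921/4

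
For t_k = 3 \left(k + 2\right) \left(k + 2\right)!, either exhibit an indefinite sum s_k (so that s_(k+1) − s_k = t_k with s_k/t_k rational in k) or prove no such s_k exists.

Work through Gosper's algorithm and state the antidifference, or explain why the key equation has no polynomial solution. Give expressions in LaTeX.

s_k = 3 \left(k + 2\right)!

t_(k+1)/t_k = (k + 3)**2/(k + 2).
So A=k + 3 and B=1, with C=k + 2.
Key eq: (k + 3)·f(k+1) = (1)·f(k) + (k + 2).
d = 0 from the (1,0,1) case.
Coefficient equations give f(k) = 1.
So s_k = (B(k−1)f/C)·t_k = (1/(k + 2))·t_k = 3*factorial(k + 2).
Verify: 3*(k + 2)*factorial(k + 2) matches t_k.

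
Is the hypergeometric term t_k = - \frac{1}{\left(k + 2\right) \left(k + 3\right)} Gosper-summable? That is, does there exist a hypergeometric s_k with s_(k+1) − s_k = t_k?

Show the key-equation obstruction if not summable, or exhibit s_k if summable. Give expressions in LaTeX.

Yes. s_k = - \frac{k}{2 k + 4}.

Step 1: r(k) = (k + 2)/(k + 4).
Gosper form: A/B · C(k+1)/C(k) with A=k + 2, B=k + 4, C=1.
Solve (k + 2)·f(k+1) − (k + 3)·f(k) = 1.
From deg A=1, deg B=1, deg C=0: d=1.
Solve for f: f(k) = k/2 (degree 1 ≤ 1).
Then R = B(k−1)f/C = k*(k + 3)/2, so s_k = R(k)·t_k = -k/(2*k + 4).
Δs = -1/(k**2 + 5*k + 6), as required.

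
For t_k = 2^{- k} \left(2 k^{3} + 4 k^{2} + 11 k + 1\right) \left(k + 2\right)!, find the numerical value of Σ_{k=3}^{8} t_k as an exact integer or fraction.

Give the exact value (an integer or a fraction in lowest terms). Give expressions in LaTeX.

Σ = 22608735

The ratio is (2*k**4 + 16*k**3 + 55*k**2 + 93*k + 54)/(2*(2*k**3 + 4*k**2 + 11*k + 1)).
So A=k/2 + 3/2 and B=1, with C=k**3 + 2*k**2 + 11*k/2 + 1/2.
Set up (k/2 + 3/2)·f(k+1) − (1)·f(k) − (k**3 + 2*k**2 + 11*k/2 + 1/2) = 0.
Degrees (1,0,3) ⇒ d ≤ 2.
Solving with deg f ≤ 2: f(k) = 2*k**2 - 2*k + 1.
Then R = B(k−1)f/C = 2*(2*k**2 - 2*k + 1)/(2*k**3 + 4*k**2 + 11*k + 1), so s_k = R(k)·t_k = 2**(1 - k)*(2*k**2 - 2*k + 1)*factorial(k + 2).
s_(k+1) − s_k = (2*k**3 + 4*k**2 + 11*k + 1)*factorial(k + 2)/2**k = t_k.
Telescoping: Σ = s_(9) − s_(3) = 22609125 − (390) = 22608735.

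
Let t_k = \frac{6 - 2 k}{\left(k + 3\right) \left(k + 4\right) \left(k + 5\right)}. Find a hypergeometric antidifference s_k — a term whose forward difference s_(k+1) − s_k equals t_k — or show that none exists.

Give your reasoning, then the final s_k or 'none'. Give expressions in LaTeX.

s_k = \frac{2 k}{\left(k + 3\right) \left(k + 4\right)}

Ratio r(k) = (k - 2)*(k + 3)/((k - 3)*(k + 6)).
A = k + 3, B = k + 6, C = k - 3.
Key eq: (k + 3)·f(k+1) = (k + 5)·f(k) + (k - 3).
d = 2 from the (1,1,1) case.
Coefficient equations give f(k) = -k.
Certificate R = B(k−1)f/C = -k*(k + 5)/(k - 3) gives s_k = 2*k/((k + 3)*(k + 4)).
Check: Δs_k = 2*(3 - k)/(k**3 + 12*k**2 + 47*k + 60). ✓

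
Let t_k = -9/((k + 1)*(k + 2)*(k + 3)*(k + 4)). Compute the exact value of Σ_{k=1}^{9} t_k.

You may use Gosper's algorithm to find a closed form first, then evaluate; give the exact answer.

Step 1: r(k) = (k + 1)/(k + 5).
So A=k + 1 and B=k + 5, with C=1.
f must satisfy (k + 1)·f(k+1) − (k + 4)·f(k) = 1.
Degrees (1,1,0) ⇒ d ≤ 3.
A polynomial solution: f(k) = k*(k**2 + 6*k + 11)/18.
Then R = B(k−1)f/C = k*(k + 4)*(k**2 + 6*k + 11)/18, so s_k = R(k)·t_k = k*(-k**2 - 6*k - 11)/(2*(k + 1)*(k + 2)*(k + 3)).
Δs = -9/(k**4 + 10*k**3 + 35*k**2 + 50*k + 24), as required.
Σ_(k=1)^(9) t_k = s_(10) − s_(1) = -285/572 − (-3/8) = -141/1144.

Σ = -141/1144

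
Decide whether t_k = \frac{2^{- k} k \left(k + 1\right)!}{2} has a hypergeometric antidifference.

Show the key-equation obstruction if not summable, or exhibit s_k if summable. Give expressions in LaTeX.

Yes. s_k = 2^{- k} \left(k + 1\right)!.

Ratio r(k) = (k + 1)*(k + 2)/(2*k).
Take A(k)=k/2 + 1, B(k)=1, C(k)=k.
Need (k/2 + 1)·f(k+1) − (1)·f(k) = k.
deg f ≤ 0 (via 1,0,1).
A polynomial solution: f(k) = 2.
Certificate R = B(k−1)f/C = 2/k gives s_k = factorial(k + 1)/2**k.
s_(k+1) − s_k = k*factorial(k + 1)/(2*2**k) = t_k.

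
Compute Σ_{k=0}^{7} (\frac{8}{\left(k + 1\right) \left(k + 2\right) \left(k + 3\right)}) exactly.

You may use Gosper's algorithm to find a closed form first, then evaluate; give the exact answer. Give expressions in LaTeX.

Σ = 88/45

Compute t_(k+1)/t_k: get (k + 1)/(k + 4).
Gosper form: A/B · C(k+1)/C(k) with A=k + 1, B=k + 4, C=1.
Key eq: (k + 1)·f(k+1) = (k + 3)·f(k) + (1).
From deg A=1, deg B=1, deg C=0: d=2.
Coefficient equations give f(k) = k*(k + 3)/4.
So s_k = (B(k−1)f/C)·t_k = (k*(k + 3)**2/4)·t_k = 2*k*(k + 3)/((k + 1)*(k + 2)).
Δs = 8/(k**3 + 6*k**2 + 11*k + 6), as required.
Σ_(k=0)^(7) t_k = s_(8) − s_(0) = 88/45 − (0) = 88/45.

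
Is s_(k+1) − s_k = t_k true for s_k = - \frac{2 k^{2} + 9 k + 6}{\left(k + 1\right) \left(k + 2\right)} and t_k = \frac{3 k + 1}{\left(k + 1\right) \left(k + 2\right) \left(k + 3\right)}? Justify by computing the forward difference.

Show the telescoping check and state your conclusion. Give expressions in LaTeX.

valid; difference matches t_k

s_(k+1) = (-9*k - 2*(k + 1)**2 - 15)/((k + 2)*(k + 3))
s_(k+1) − s_k = (3*k + 1)/(k**3 + 6*k**2 + 11*k + 6)
(s_(k+1) − s_k) − t_k = 0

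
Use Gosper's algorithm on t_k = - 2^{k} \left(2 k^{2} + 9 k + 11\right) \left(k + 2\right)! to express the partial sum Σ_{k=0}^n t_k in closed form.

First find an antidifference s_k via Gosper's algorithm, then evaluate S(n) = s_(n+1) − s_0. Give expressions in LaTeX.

S(n) = - 2 \cdot 2^{n} n \left(n + 3\right)! - 4 \cdot 2^{n} \left(n + 3\right)! + 2

Step 1: r(k) = 2*(2*k**3 + 19*k**2 + 61*k + 66)/(2*k**2 + 9*k + 11).
Normal form (A,B,C) = (2*k + 6, 1, k**2 + 9*k/2 + 11/2).
Need (2*k + 6)·f(k+1) − (1)·f(k) = k**2 + 9*k/2 + 11/2.
Bound: deg f ≤ 1.
Coefficient equations give f(k) = (k + 1)/2.
Certificate R = B(k−1)f/C = (k + 1)/(2*k**2 + 9*k + 11) gives s_k = -2**k*(k + 1)*factorial(k + 2).
Verify: -2**k*(2*k**2 + 9*k + 11)*factorial(k + 2) matches t_k.
s_(n+1) = -2**(n + 1)*(n + 2)*factorial(n + 3) and s_(0) = -2, so S(n) = -2*2**n*n*factorial(n + 3) - 4*2**n*factorial(n + 3) + 2.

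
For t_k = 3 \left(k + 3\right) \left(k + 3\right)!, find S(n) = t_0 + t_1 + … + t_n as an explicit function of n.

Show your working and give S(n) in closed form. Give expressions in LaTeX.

S(n) = 3 \left(n + 4\right)! - 18

Compute t_(k+1)/t_k: get (k + 4)**2/(k + 3).
Take A(k)=k + 4, B(k)=1, C(k)=k + 3.
Key eq: (k + 4)·f(k+1) = (1)·f(k) + (k + 3).
d = 0 from the (1,0,1) case.
Solve for f: f(k) = 1 (degree 0 ≤ 0).
Then R = B(k−1)f/C = 1/(k + 3), so s_k = R(k)·t_k = 3*factorial(k + 3).
s_(k+1) − s_k = 3*(k + 3)*factorial(k + 3) = t_k.
Telescope: S(n) = s_(n+1) − s_(0) = 3*factorial(n + 4) − (18) = 3*factorial(n + 4) - 18.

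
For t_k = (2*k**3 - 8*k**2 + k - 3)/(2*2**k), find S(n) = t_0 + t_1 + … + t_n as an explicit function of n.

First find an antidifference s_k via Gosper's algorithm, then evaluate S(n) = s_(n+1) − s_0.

Compute t_(k+1)/t_k: get (k**3 - k**2 - 9*k/2 - 4)/(2*k**3 - 8*k**2 + k - 3).
Factor: A=1/2; B=1; C=k**3 - 4*k**2 + k/2 - 3/2.
f must satisfy (1/2)·f(k+1) − (1)·f(k) = k**3 - 4*k**2 + k/2 - 3/2.
From deg A=0, deg B=0, deg C=3: d=3.
A polynomial solution: f(k) = -k*(2*k**2 - 2*k + 3).
Get s_k = R·t_k = k*(-2*k**2 + 2*k - 3)/2**k with R(k) = B(k−1)f(k)/C(k) = -2*k*(2*k**2 - 2*k + 3)/(2*k**3 - 8*k**2 + k - 3).
Check: Δs_k = (2*k**3 - 8*k**2 + k - 3)/(2*2**k). ✓
s_(n+1) = 2**(-n - 1)*(-2*n**3 - 4*n**2 - 5*n - 3) and s_(0) = 0, so S(n) = 2**(-n - 1)*(-2*n**3 - 4*n**2 - 5*n - 3).

S(n) = 2**(-n - 1)*(-2*n**3 - 4*n**2 - 5*n - 3)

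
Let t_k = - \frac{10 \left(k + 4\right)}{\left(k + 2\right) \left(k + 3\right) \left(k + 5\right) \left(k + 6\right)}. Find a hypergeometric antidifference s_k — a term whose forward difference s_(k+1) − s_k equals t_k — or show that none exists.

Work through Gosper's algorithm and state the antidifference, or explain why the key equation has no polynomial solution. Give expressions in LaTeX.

s_k = \frac{k \left(- k - 7\right)}{2 \left(k^{2} + 7 k + 10\right)}

t_(k+1)/t_k = (k + 2)*(k + 5)**2/((k + 4)**2*(k + 7)).
So A=k + 2 and B=k + 7, with C=k**2 + 8*k + 16.
Solve (k + 2)·f(k+1) − (k + 6)·f(k) = k**2 + 8*k + 16.
From deg A=1, deg B=1, deg C=2: d=4.
Match coefficients ⇒ f(k) = k*(k + 3)*(k + 4)*(k + 7)/20.
So s_k = (B(k−1)f/C)·t_k = (k*(k + 3)*(k + 6)*(k + 7)/(20*(k + 4)))·t_k = k*(-k - 7)/(2*(k**2 + 7*k + 10)).
s_(k+1) − s_k = 10*(-k - 4)/(k**4 + 16*k**3 + 91*k**2 + 216*k + 180) = t_k.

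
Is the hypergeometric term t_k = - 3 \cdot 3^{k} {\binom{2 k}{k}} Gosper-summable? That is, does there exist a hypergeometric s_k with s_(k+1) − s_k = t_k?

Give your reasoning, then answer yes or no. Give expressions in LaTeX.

t_(k+1)/t_k = 6*(2*k + 1)/(k + 1).
A = 12*k + 6, B = k + 1, C = 1.
Key eq: (12*k + 6)·f(k+1) = (k)·f(k) + (1).
deg f ≤ -1 (via 1,1,0).
d = -1 < 0 ⇒ no nonzero polynomial f; not summable.

No; the degree bound rules out any f.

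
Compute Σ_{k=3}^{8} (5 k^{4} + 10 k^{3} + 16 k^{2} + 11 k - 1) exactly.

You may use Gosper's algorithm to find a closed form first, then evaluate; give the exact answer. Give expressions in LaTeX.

Σ = 60186

t_(k+1)/t_k = (5*k**4 + 30*k**3 + 76*k**2 + 93*k + 41)/(5*k**4 + 10*k**3 + 16*k**2 + 11*k - 1).
Factor: A=1; B=1; C=k**4 + 2*k**3 + 16*k**2/5 + 11*k/5 - 1/5.
f must satisfy (1)·f(k+1) − (1)·f(k) = k**4 + 2*k**3 + 16*k**2/5 + 11*k/5 - 1/5.
deg f ≤ 5 (via 0,0,4).
Solve for f: f(k) = k*(k**4 + 2*k**2 - 4)/5 (degree 5 ≤ 5).
Get s_k = R·t_k = k*(k**4 + 2*k**2 - 4) with R(k) = B(k−1)f(k)/C(k) = k*(k**4 + 2*k**2 - 4)/(5*k**4 + 10*k**3 + 16*k**2 + 11*k - 1).
Δs = 5*k**4 + 10*k**3 + 16*k**2 + 11*k - 1, as required.
Telescoping: Σ = s_(9) − s_(3) = 60471 − (285) = 60186.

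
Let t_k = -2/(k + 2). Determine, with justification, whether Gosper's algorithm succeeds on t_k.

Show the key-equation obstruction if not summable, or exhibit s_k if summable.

Step 1: r(k) = (k + 2)/(k + 3).
Factor: A=k + 2; B=k + 3; C=1.
Solve (k + 2)·f(k+1) − (k + 2)·f(k) = 1.
d = 0 from the (1,1,0) case.
Write f(k) = c0. Then LHS − RHS = -1, requiring -1 = 0: contradictory. No certificate.

No — the linear system for f has no solution.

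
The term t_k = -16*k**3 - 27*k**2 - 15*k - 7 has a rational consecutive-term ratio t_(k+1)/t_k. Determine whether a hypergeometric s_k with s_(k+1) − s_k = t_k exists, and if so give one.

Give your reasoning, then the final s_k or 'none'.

s_k = k*(-4*k**3 - k**2 + 2*k - 4)

t_(k+1)/t_k = (16*k**3 + 75*k**2 + 117*k + 65)/(16*k**3 + 27*k**2 + 15*k + 7).
So A=1 and B=1, with C=k**3 + 27*k**2/16 + 15*k/16 + 7/16.
Set up (1)·f(k+1) − (1)·f(k) − (k**3 + 27*k**2/16 + 15*k/16 + 7/16) = 0.
From deg A=0, deg B=0, deg C=3: d=4.
A polynomial solution: f(k) = k*(4*k**3 + k**2 - 2*k + 4)/16.
Then R = B(k−1)f/C = k*(4*k**3 + k**2 - 2*k + 4)/(16*k**3 + 27*k**2 + 15*k + 7), so s_k = R(k)·t_k = k*(-4*k**3 - k**2 + 2*k - 4).
Verify: -16*k**3 - 27*k**2 - 15*k - 7 matches t_k.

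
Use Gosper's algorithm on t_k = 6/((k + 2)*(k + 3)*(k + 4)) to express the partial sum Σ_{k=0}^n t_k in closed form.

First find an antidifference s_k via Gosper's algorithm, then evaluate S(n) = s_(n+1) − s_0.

S(n) = (n**2 + 7*n + 6)/(2*(n**2 + 7*n + 12))

t_(k+1)/t_k = (k + 2)/(k + 5).
So A=k + 2 and B=k + 5, with C=1.
Solve (k + 2)·f(k+1) − (k + 4)·f(k) = 1.
deg f ≤ 2 (via 1,1,0).
Solve for f: f(k) = k*(k + 5)/12 (degree 2 ≤ 2).
Certificate R = B(k−1)f/C = k*(k + 4)*(k + 5)/12 gives s_k = k*(k + 5)/(2*(k + 2)*(k + 3)).
Check: Δs_k = 6/(k**3 + 9*k**2 + 26*k + 24). ✓
s_(n+1) = (n**2 + 7*n + 6)/(2*(n**2 + 7*n + 12)) and s_(0) = 0, so S(n) = (n**2 + 7*n + 6)/(2*(n**2 + 7*n + 12)).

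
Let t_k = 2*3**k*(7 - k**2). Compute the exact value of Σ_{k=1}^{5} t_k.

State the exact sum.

r(k) = 3*((k + 1)**2 - 7)/(k**2 - 7) after simplifying.
A = 3, B = 1, C = k**2 - 7.
Solve (3)·f(k+1) − (1)·f(k) = k**2 - 7.
Bound: deg f ≤ 2.
A polynomial solution: f(k) = (k - 4)*(k + 1)/2.
So s_k = (B(k−1)f/C)·t_k = ((k - 4)*(k + 1)/(2*(k**2 - 7)))·t_k = 3**k*(-k**2 + 3*k + 4).
Verify: 2*3**k*(7 - k**2) matches t_k.
Telescoping: Σ = s_(6) − s_(1) = -10206 − (18) = -10224.

Σ = -10224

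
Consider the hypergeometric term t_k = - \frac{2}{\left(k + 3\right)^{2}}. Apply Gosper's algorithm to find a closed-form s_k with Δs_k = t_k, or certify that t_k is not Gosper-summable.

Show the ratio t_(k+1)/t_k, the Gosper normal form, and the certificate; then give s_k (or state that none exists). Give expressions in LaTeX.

The ratio is (k + 3)**2/(k + 4)**2.
Take A(k)=k**2 + 6*k + 9, B(k)=k**2 + 8*k + 16, C(k)=1.
Solve (k**2 + 6*k + 9)·f(k+1) − (k**2 + 6*k + 9)·f(k) = 1.
Degrees (2,2,0) ⇒ d ≤ 0.
Put f(k) = c0: A·f(k+1) − B(k−1)·f(k) − C = -1; need -1 = 0 — inconsistent ⇒ no f, not summable.

none (Gosper's algorithm certifies no s_k)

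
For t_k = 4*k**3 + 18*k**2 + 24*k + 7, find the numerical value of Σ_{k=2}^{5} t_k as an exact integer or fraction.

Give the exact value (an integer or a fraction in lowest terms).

Σ = 2232

r(k) = (4*k**3 + 30*k**2 + 72*k + 53)/(4*k**3 + 18*k**2 + 24*k + 7) after simplifying.
Gosper form: A/B · C(k+1)/C(k) with A=1, B=1, C=k**3 + 9*k**2/2 + 6*k + 7/4.
Key eq: (1)·f(k+1) = (1)·f(k) + (k**3 + 9*k**2/2 + 6*k + 7/4).
deg f ≤ 4 (via 0,0,3).
A polynomial solution: f(k) = k*(k**3 + 4*k**2 + 4*k - 2)/4.
So s_k = (B(k−1)f/C)·t_k = (k*(k**3 + 4*k**2 + 4*k - 2)/(4*k**3 + 18*k**2 + 24*k + 7))·t_k = k*(k**3 + 4*k**2 + 4*k - 2).
Check: Δs_k = 4*k**3 + 18*k**2 + 24*k + 7. ✓
Telescoping: Σ = s_(6) − s_(2) = 2292 − (60) = 2232.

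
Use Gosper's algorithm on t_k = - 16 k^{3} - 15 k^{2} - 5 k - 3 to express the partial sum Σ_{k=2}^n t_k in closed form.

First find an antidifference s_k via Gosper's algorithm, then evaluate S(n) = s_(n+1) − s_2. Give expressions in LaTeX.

S(n) = - 4 n^{4} - 13 n^{3} - 14 n^{2} - 8 n + 39

The ratio is (16*k**3 + 63*k**2 + 83*k + 39)/(16*k**3 + 15*k**2 + 5*k + 3).
A = 1, B = 1, C = k**3 + 15*k**2/16 + 5*k/16 + 3/16.
Need (1)·f(k+1) − (1)·f(k) = k**3 + 15*k**2/16 + 5*k/16 + 3/16.
Bound: deg f ≤ 4.
Coefficient equations give f(k) = k*(4*k**3 - 3*k**2 - k + 3)/16.
Certificate R = B(k−1)f/C = k*(4*k**3 - 3*k**2 - k + 3)/(16*k**3 + 15*k**2 + 5*k + 3) gives s_k = k*(-4*k**3 + 3*k**2 + k - 3).
Check: Δs_k = -16*k**3 - 15*k**2 - 5*k - 3. ✓
Telescope: S(n) = s_(n+1) − s_(2) = -4*n**4 - 13*n**3 - 14*n**2 - 8*n - 3 − (-42) = -4*n**4 - 13*n**3 - 14*n**2 - 8*n + 39.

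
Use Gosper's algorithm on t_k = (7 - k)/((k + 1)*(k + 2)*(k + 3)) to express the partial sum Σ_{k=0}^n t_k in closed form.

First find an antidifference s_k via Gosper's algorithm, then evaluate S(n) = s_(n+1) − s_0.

S(n) = (3*n**2 + 17*n + 14)/(2*(n**2 + 5*n + 6))

The ratio is (k - 6)*(k + 1)/((k - 7)*(k + 4)).
Factor: A=k + 1; B=k + 4; C=k - 7.
Set up (k + 1)·f(k+1) − (k + 3)·f(k) − (k - 7) = 0.
From deg A=1, deg B=1, deg C=1: d=2.
Match coefficients ⇒ f(k) = -k*(3*k + 11)/2.
R(k) = B(k−1)·f(k)/C(k) = -k*(k + 3)*(3*k + 11)/(2*(k - 7)); s_k = R·t_k = k*(3*k + 11)/(2*(k + 1)*(k + 2)).
Δs = (7 - k)/(k**3 + 6*k**2 + 11*k + 6), as required.
Σ_(k=0)^n t_k = s_(n+1) − s_(0) = ((3*n**2 + 17*n + 14)/(2*(n**2 + 5*n + 6))) − (0), i.e. (3*n**2 + 17*n + 14)/(2*(n**2 + 5*n + 6)).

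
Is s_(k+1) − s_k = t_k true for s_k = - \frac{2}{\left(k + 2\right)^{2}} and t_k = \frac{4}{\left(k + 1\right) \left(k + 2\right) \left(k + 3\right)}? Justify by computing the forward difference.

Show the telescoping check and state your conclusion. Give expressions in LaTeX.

Invalid: residual \frac{2 \left(- 3 k - 7\right)}{k^{5} + 11 k^{4} + 47 k^{3} + 97 k^{2} + 96 k + 36} ≠ 0.

s_(k+1) = -2/(k + 3)**2
s_(k+1) − s_k = -2/(k + 3)**2 + 2/(k + 2)**2
(s_(k+1) − s_k) − t_k = 2*(-3*k - 7)/(k**5 + 11*k**4 + 47*k**3 + 97*k**2 + 96*k + 36)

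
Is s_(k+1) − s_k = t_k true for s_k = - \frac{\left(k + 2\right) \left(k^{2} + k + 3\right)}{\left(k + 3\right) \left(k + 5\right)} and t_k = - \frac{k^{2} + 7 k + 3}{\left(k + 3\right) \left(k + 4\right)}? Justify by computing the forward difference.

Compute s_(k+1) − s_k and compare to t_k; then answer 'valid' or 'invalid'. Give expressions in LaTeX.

s_(k+1) = -(k + 3)*(k + (k + 1)**2 + 4)/((k + 4)*(k + 6))
s_(k+1) − s_k = (-k**4 - 18*k**3 - 89*k**2 - 150*k - 81)/(k**4 + 18*k**3 + 119*k**2 + 342*k + 360)
(s_(k+1) − s_k) − t_k = 3*(7*k**2 + 31*k + 3)/(k**4 + 18*k**3 + 119*k**2 + 342*k + 360)

Invalid: residual \frac{3 \left(7 k^{2} + 31 k + 3\right)}{k^{4} + 18 k^{3} + 119 k^{2} + 342 k + 360} ≠ 0.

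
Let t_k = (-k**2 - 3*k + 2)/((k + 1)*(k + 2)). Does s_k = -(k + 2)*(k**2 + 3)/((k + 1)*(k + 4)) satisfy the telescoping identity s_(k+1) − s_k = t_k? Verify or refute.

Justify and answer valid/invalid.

Invalid: residual 2*(5*k**2 + 7*k - 14)/(k**4 + 12*k**3 + 49*k**2 + 78*k + 40) ≠ 0.

s_(k+1) = -(k + 3)*((k + 1)**2 + 3)/((k + 2)*(k + 5))
s_(k+1) − s_k = (-k**4 - 12*k**3 - 35*k**2 - 28*k + 12)/(k**4 + 12*k**3 + 49*k**2 + 78*k + 40)
(s_(k+1) − s_k) − t_k = 2*(5*k**2 + 7*k - 14)/(k**4 + 12*k**3 + 49*k**2 + 78*k + 40)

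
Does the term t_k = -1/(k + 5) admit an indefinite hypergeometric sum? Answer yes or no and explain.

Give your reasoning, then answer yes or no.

No — the linear system for f has no solution.

The ratio is (k + 5)/(k + 6).
A = k + 5, B = k + 6, C = 1.
f must satisfy (k + 5)·f(k+1) − (k + 5)·f(k) = 1.
Degrees (1,1,0) ⇒ d ≤ 0.
f = c0 ⇒ A·f(k+1) − B(k−1)·f(k) − C = -1. The system {-1 = 0} is inconsistent; no antidifference.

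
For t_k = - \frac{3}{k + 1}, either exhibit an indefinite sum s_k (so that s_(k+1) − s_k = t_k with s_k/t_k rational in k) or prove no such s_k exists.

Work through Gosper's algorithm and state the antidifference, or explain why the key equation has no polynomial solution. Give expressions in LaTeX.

Compute t_(k+1)/t_k: get (k + 1)/(k + 2).
So A=k + 1 and B=k + 2, with C=1.
f must satisfy (k + 1)·f(k+1) − (k + 1)·f(k) = 1.
deg f ≤ 0 (via 1,1,0).
Generic f = c0 gives residual -1; -1 = 0 cannot hold, so t_k is not Gosper-summable.

no hypergeometric antidifference exists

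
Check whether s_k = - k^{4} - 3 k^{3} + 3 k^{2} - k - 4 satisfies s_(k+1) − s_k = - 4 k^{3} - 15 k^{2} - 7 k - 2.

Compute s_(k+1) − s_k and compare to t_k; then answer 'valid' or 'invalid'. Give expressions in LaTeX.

s_(k+1) = -k**4 - 7*k**3 - 12*k**2 - 8*k - 6
s_(k+1) − s_k = -4*k**3 - 15*k**2 - 7*k - 2
(s_(k+1) − s_k) − t_k = 0

valid; difference matches t_k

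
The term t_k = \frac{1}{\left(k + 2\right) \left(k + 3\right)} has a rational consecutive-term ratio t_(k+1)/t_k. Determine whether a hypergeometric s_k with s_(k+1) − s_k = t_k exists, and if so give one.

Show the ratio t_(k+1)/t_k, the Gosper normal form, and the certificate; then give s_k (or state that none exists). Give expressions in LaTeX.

s_k = \frac{k}{2 \left(k + 2\right)}

Step 1: r(k) = (k + 2)/(k + 4).
Gosper form: A/B · C(k+1)/C(k) with A=k + 2, B=k + 4, C=1.
Need (k + 2)·f(k+1) − (k + 3)·f(k) = 1.
From deg A=1, deg B=1, deg C=0: d=1.
Match coefficients ⇒ f(k) = k/2.
So s_k = (B(k−1)f/C)·t_k = (k*(k + 3)/2)·t_k = k/(2*(k + 2)).
s_(k+1) − s_k = 1/(k**2 + 5*k + 6) = t_k.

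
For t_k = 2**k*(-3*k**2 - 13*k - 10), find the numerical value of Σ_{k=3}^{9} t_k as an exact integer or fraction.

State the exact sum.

Σ = -319232

Compute t_(k+1)/t_k: get 2*(3*k**2 + 19*k + 26)/(3*k**2 + 13*k + 10).
Factor: A=2; B=1; C=k**2 + 13*k/3 + 10/3.
Set up (2)·f(k+1) − (1)·f(k) − (k**2 + 13*k/3 + 10/3) = 0.
From deg A=0, deg B=0, deg C=2: d=2.
Solving with deg f ≤ 2: f(k) = (3*k**2 + k + 2)/3.
Certificate R = B(k−1)f/C = (3*k**2 + k + 2)/((k + 1)*(3*k + 10)) gives s_k = 2**k*(-3*k**2 - k - 2).
s_(k+1) − s_k = 2**k*(-3*k**2 - 13*k - 10) = t_k.
Sum = s_(10) − s_(3); s_(10) = -319488, s_(3) = -256 ⇒ -319232.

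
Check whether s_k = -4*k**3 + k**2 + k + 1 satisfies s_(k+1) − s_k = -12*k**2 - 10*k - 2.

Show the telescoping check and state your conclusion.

Valid — Δs_k = t_k.

s_(k+1) = k - 4*(k + 1)**3 + (k + 1)**2 + 2
s_(k+1) − s_k = -12*k**2 - 10*k - 2
(s_(k+1) − s_k) − t_k = 0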